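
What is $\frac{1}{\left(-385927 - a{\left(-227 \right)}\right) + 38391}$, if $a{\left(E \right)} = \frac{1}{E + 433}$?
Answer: $- \frac{206}{71592417} \approx -2.8774 \cdot 10^{-6}$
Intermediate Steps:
$a{\left(E \right)} = \frac{1}{433 + E}$
$\frac{1}{\left(-385927 - a{\left(-227 \right)}\right) + 38391} = \frac{1}{\left(-385927 - \frac{1}{433 - 227}\right) + 38391} = \frac{1}{\left(-385927 - \frac{1}{206}\right) + 38391} = \frac{1}{- \frac{79500963}{206} + 38391} = \frac{1}{- \frac{71592417}{206}} = - \frac{206}{71592417}$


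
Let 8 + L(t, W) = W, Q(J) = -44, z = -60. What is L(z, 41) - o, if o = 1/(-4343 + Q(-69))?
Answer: 144772/4387 ≈ 33.000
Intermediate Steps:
L(t, W) = -8 + W
o = -1/4387 (o = 1/(-4343 - 44) = 1/(-4387) = -1/4387 ≈ -0.00022795)
L(z, 41) - o = (-8 + 41) - 1*(-1/4387) = 33 + 1/4387 = 144772/4387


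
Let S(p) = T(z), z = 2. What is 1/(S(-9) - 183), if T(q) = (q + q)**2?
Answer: -1/167 ≈ -0.0059880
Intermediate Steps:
T(q) = 4*q**2 (T(q) = (2*q)**2 = 4*q**2)
S(p) = 16 (S(p) = 4*2**2 = 4*4 = 16)
1/(S(-9) - 183) = 1/(16 - 183) = 1/(-167) = -1/167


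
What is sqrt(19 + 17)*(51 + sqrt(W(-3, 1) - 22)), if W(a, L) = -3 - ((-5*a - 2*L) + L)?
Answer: 306 + 6*I*sqrt(39) ≈ 306.0 + 37.47*I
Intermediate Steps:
W(a, L) = -3 + L + 5*a (W(a, L) = -3 - (-L - 5*a) = -3 + (L + 5*a) = -3 + L + 5*a)
sqrt(19 + 17)*(51 + sqrt(W(-3, 1) - 22)) = sqrt(19 + 17)*(51 + sqrt((-3 + 1 + 5*(-3)) - 22)) = sqrt(36)*(51 + sqrt((-3 + 1 - 15) - 22)) = 6*(51 + sqrt(-17 - 22)) = 6*(51 + sqrt(-39)) = 6*(51 + I*sqrt(39)) = 306 + 6*I*sqrt(39)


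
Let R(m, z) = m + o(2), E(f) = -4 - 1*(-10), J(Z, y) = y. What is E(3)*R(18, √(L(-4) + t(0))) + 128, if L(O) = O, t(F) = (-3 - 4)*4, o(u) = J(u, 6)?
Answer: 272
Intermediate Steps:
o(u) = 6
t(F) = -28 (t(F) = -7*4 = -28)
E(f) = 6 (E(f) = -4 + 10 = 6)
R(m, z) = 6 + m (R(m, z) = m + 6 = 6 + m)
E(3)*R(18, √(L(-4) + t(0))) + 128 = 6*(6 + 18) + 128 = 6*24 + 128 = 144 + 128 = 272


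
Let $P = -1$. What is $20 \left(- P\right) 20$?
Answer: $400$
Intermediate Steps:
$20 \left(- P\right) 20 = 20 \left(\left(-1\right) \left(-1\right)\right) 20 = 20 \cdot 1 \cdot 20 = 20 \cdot 20 = 400$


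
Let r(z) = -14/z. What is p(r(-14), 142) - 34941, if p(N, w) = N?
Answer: -34940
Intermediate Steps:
p(r(-14), 142) - 34941 = -14/(-14) - 34941 = -14*(-1/14) - 34941 = 1 - 34941 = -34940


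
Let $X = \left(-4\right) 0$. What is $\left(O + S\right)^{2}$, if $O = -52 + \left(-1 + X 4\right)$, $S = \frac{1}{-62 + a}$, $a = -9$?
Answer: $\frac{14167696}{5041} \approx 2810.5$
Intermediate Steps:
$X = 0$
$S = - \frac{1}{71}$ ($S = \frac{1}{-62 - 9} = \frac{1}{-71} = - \frac{1}{71} \approx -0.014085$)
$O = -53$ ($O = -52 + \left(-1 + 0 \cdot 4\right) = -52 + \left(-1 + 0\right) = -52 - 1 = -53$)
$\left(O + S\right)^{2} = \left(-53 - \frac{1}{71}\right)^{2} = \left(- \frac{3764}{71}\right)^{2} = \frac{14167696}{5041}$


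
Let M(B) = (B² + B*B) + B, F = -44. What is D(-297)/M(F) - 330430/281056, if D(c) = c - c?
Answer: -165215/140528 ≈ -1.1757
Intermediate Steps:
D(c) = 0
M(B) = B + 2*B² (M(B) = (B² + B²) + B = 2*B² + B = B + 2*B²)
D(-297)/M(F) - 330430/281056 = 0/((-44*(1 + 2*(-44)))) - 330430/281056 = 0/((-44*(1 - 88))) - 330430*1/281056 = 0/((-44*(-87))) - 165215/140528 = 0/3828 - 165215/140528 = 0*(1/3828) - 165215/140528 = 0 - 165215/140528 = -165215/140528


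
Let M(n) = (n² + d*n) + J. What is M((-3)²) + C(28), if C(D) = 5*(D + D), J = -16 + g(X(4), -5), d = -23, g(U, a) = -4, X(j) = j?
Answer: 134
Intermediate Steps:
J = -20 (J = -16 - 4 = -20)
C(D) = 10*D (C(D) = 5*(2*D) = 10*D)
M(n) = -20 + n² - 23*n (M(n) = (n² - 23*n) - 20 = -20 + n² - 23*n)
M((-3)²) + C(28) = (-20 + ((-3)²)² - 23*(-3)²) + 10*28 = (-20 + 9² - 23*9) + 280 = (-20 + 81 - 207) + 280 = -146 + 280 = 134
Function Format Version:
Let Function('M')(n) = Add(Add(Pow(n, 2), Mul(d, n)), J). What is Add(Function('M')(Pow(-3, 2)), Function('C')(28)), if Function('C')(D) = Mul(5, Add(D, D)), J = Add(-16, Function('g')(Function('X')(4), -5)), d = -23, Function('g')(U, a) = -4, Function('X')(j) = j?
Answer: 134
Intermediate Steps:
J = -20 (J = Add(-16, -4) = -20)
Function('C')(D) = Mul(10, D) (Function('C')(D) = Mul(5, Mul(2, D)) = Mul(10, D))
Function('M')(n) = Add(-20, Pow(n, 2), Mul(-23, n)) (Function('M')(n) = Add(Add(Pow(n, 2), Mul(-23, n)), -20) = Add(-20, Pow(n, 2), Mul(-23, n)))
Add(Function('M')(Pow(-3, 2)), Function('C')(28)) = Add(Add(-20, Pow(Pow(-3, 2), 2), Mul(-23, Pow(-3, 2))), Mul(10, 28)) = Add(Add(-20, Pow(9, 2), Mul(-23, 9)), 280) = Add(Add(-20, 81, -207), 280) = Add(-146, 280) = 134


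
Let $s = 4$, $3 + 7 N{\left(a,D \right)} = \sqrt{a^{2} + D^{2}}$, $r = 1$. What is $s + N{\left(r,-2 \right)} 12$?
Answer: $- \frac{8}{7} + \frac{12 \sqrt{5}}{7} \approx 2.6904$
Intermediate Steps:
$N{\left(a,D \right)} = - \frac{3}{7} + \frac{\sqrt{D^{2} + a^{2}}}{7}$ ($N{\left(a,D \right)} = - \frac{3}{7} + \frac{\sqrt{a^{2} + D^{2}}}{7} = - \frac{3}{7} + \frac{\sqrt{D^{2} + a^{2}}}{7}$)
$s + N{\left(r,-2 \right)} 12 = 4 + \left(- \frac{3}{7} + \frac{\sqrt{\left(-2\right)^{2} + 1^{2}}}{7}\right) 12 = 4 + \left(- \frac{3}{7} + \frac{\sqrt{4 + 1}}{7}\right) 12 = 4 + \left(- \frac{3}{7} + \frac{\sqrt{5}}{7}\right) 12 = 4 - \left(\frac{36}{7} - \frac{12 \sqrt{5}}{7}\right) = - \frac{8}{7} + \frac{12 \sqrt{5}}{7}$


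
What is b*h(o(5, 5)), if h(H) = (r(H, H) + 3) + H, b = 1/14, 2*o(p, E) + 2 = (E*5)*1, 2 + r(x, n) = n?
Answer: 12/7 ≈ 1.7143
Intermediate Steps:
r(x, n) = -2 + n
o(p, E) = -1 + 5*E/2 (o(p, E) = -1 + ((E*5)*1)/2 = -1 + ((5*E)*1)/2 = -1 + (5*E)/2 = -1 + 5*E/2)
b = 1/14 (b = 1*(1/14) = 1/14 ≈ 0.071429)
h(H) = 1 + 2*H (h(H) = ((-2 + H) + 3) + H = (1 + H) + H = 1 + 2*H)
b*h(o(5, 5)) = (1 + 2*(-1 + (5/2)*5))/14 = (1 + 2*(-1 + 25/2))/14 = (1 + 2*(23/2))/14 = (1 + 23)/14 = (1/14)*24 = 12/7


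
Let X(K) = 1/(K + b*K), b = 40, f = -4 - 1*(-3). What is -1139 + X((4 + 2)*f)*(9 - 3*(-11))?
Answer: -46706/41 ≈ -1139.2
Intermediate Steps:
f = -1 (f = -4 + 3 = -1)
X(K) = 1/(41*K) (X(K) = 1/(K + 40*K) = 1/(41*K))
-1139 + X((4 + 2)*f)*(9 - 3*(-11)) = -1139 + (1/(41*(((4 + 2)*(-1)))))*(9 - 3*(-11)) = -1139 + (1/(41*((6*(-1)))))*(9 + 33) = -1139 + ((1/41)/(-6))*42 = -1139 + ((1/41)*(-⅙))*42 = -1139 - 1/246*42 = -1139 - 7/41 = -46706/41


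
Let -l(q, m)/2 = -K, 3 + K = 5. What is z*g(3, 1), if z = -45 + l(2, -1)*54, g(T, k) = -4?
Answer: -684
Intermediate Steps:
K = 2 (K = -3 + 5 = 2)
l(q, m) = 4 (l(q, m) = -(-2)*2 = -2*(-2) = 4)
z = 171 (z = -45 + 4*54 = -45 + 216 = 171)
z*g(3, 1) = 171*(-4) = -684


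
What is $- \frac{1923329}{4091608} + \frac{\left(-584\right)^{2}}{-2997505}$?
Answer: $- \frac{311332858791}{533244149480} \approx -0.58385$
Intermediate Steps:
$- \frac{1923329}{4091608} + \frac{\left(-584\right)^{2}}{-2997505} = \left(-1923329\right) \frac{1}{4091608} + 341056 \left(- \frac{1}{2997505}\right) = - \frac{83623}{177896} - \frac{341056}{2997505} = - \frac{311332858791}{533244149480}$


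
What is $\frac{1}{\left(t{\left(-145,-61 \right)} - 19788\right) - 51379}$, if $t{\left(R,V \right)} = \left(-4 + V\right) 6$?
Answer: $- \frac{1}{71557} \approx -1.3975 \cdot 10^{-5}$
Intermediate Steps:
$t{\left(R,V \right)} = -24 + 6 V$
$\frac{1}{\left(t{\left(-145,-61 \right)} - 19788\right) - 51379} = \frac{1}{\left(\left(-24 + 6 \left(-61\right)\right) - 19788\right) - 51379} = \frac{1}{\left(\left(-24 - 366\right) - 19788\right) - 51379} = \frac{1}{\left(-390 - 19788\right) - 51379} = \frac{1}{-20178 - 51379} = \frac{1}{-71557} = - \frac{1}{71557}$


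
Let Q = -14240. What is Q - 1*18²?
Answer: -14564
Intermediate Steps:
Q - 1*18² = -14240 - 1*18² = -14240 - 1*324 = -14240 - 324 = -14564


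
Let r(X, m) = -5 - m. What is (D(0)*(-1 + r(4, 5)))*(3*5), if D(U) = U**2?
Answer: 0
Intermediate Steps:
(D(0)*(-1 + r(4, 5)))*(3*5) = (0**2*(-1 + (-5 - 1*5)))*(3*5) = (0*(-1 + (-5 - 5)))*15 = (0*(-1 - 10))*15 = (0*(-11))*15 = 0*15 = 0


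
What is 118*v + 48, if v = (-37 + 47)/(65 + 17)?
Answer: 2558/41 ≈ 62.390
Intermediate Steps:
v = 5/41 (v = 10/82 = 10*(1/82) = 5/41 ≈ 0.12195)
118*v + 48 = 118*(5/41) + 48 = 590/41 + 48 = 2558/41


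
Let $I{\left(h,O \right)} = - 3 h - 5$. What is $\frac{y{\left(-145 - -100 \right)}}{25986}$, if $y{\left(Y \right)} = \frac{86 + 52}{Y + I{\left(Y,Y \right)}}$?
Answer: $\frac{23}{368135} \approx 6.2477 \cdot 10^{-5}$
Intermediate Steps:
$I{\left(h,O \right)} = -5 - 3 h$
$y{\left(Y \right)} = \frac{138}{-5 - 2 Y}$ ($y{\left(Y \right)} = \frac{86 + 52}{Y - \left(5 + 3 Y\right)} = \frac{138}{-5 - 2 Y}$)
$\frac{y{\left(-145 - -100 \right)}}{25986} = \frac{\left(-138\right) \frac{1}{5 + 2 \left(-145 - -100\right)}}{25986} = - \frac{138}{5 + 2 \left(-145 + 100\right)} \frac{1}{25986} = - \frac{138}{5 + 2 \left(-45\right)} \frac{1}{25986} = - \frac{138}{5 - 90} \cdot \frac{1}{25986} = - \frac{138}{-85} \cdot \frac{1}{25986} = \left(-138\right) \left(- \frac{1}{85}\right) \frac{1}{25986} = \frac{138}{85} \cdot \frac{1}{25986} = \frac{23}{368135}$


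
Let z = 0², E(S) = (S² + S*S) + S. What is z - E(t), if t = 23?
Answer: -1081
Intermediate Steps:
E(S) = S + 2*S² (E(S) = (S² + S²) + S = 2*S² + S = S + 2*S²)
z = 0
z - E(t) = 0 - 23*(1 + 2*23) = 0 - 23*(1 + 46) = 0 - 23*47 = 0 - 1*1081 = 0 - 1081 = -1081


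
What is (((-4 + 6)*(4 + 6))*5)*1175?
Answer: 117500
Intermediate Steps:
(((-4 + 6)*(4 + 6))*5)*1175 = ((2*10)*5)*1175 = (20*5)*1175 = 100*1175 = 117500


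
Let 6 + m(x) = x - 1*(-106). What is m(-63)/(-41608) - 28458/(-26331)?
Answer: 394368739/365193416 ≈ 1.0799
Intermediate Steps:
m(x) = 100 + x (m(x) = -6 + (x - 1*(-106)) = -6 + (x + 106) = -6 + (106 + x) = 100 + x)
m(-63)/(-41608) - 28458/(-26331) = (100 - 63)/(-41608) - 28458/(-26331) = 37*(-1/41608) - 28458*(-1/26331) = -37/41608 + 9486/8777 = 394368739/365193416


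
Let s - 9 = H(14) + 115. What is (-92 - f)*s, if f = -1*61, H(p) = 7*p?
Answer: -6882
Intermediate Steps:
f = -61
s = 222 (s = 9 + (7*14 + 115) = 9 + (98 + 115) = 9 + 213 = 222)
(-92 - f)*s = (-92 - 1*(-61))*222 = (-92 + 61)*222 = -31*222 = -6882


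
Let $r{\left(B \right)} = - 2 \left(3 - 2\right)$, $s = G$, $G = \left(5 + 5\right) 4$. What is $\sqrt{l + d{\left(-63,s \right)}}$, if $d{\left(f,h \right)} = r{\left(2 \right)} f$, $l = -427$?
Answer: $i \sqrt{301} \approx 17.349 i$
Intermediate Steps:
$G = 40$ ($G = 10 \cdot 4 = 40$)
$s = 40$
$r{\left(B \right)} = -2$ ($r{\left(B \right)} = \left(-2\right) 1 = -2$)
$d{\left(f,h \right)} = - 2 f$
$\sqrt{l + d{\left(-63,s \right)}} = \sqrt{-427 - -126} = \sqrt{-427 + 126} = \sqrt{-301} = i \sqrt{301}$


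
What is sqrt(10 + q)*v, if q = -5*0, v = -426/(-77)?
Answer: 426*sqrt(10)/77 ≈ 17.495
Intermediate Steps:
v = 426/77 (v = -426*(-1/77) = 426/77 ≈ 5.5325)
q = 0
sqrt(10 + q)*v = sqrt(10 + 0)*(426/77) = sqrt(10)*(426/77) = 426*sqrt(10)/77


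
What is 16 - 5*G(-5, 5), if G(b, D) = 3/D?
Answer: 13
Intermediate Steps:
16 - 5*G(-5, 5) = 16 - 15/5 = 16 - 5*3/5 = 16 - 3 = 13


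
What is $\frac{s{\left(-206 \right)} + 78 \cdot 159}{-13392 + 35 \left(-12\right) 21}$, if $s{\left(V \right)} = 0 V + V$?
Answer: $- \frac{3049}{5553} \approx -0.54907$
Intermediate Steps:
$s{\left(V \right)} = V$ ($s{\left(V \right)} = 0 + V = V$)
$\frac{s{\left(-206 \right)} + 78 \cdot 159}{-13392 + 35 \left(-12\right) 21} = \frac{-206 + 78 \cdot 159}{-13392 + 35 \left(-12\right) 21} = \frac{-206 + 12402}{-13392 - 8820} = \frac{12196}{-13392 - 8820} = \frac{12196}{-22212} = 12196 \left(- \frac{1}{22212}\right) = - \frac{3049}{5553}$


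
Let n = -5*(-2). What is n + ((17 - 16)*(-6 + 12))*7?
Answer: 52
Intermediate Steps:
n = 10
n + ((17 - 16)*(-6 + 12))*7 = 10 + ((17 - 16)*(-6 + 12))*7 = 10 + (1*6)*7 = 10 + 6*7 = 10 + 42 = 52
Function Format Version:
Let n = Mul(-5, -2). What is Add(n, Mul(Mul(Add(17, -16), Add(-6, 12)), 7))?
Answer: 52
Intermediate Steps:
n = 10
Add(n, Mul(Mul(Add(17, -16), Add(-6, 12)), 7)) = Add(10, Mul(Mul(Add(17, -16), Add(-6, 12)), 7)) = Add(10, Mul(Mul(1, 6), 7)) = Add(10, Mul(6, 7)) = Add(10, 42) = 52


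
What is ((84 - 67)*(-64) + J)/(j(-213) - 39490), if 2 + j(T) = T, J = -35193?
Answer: 36281/39705 ≈ 0.91376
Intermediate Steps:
j(T) = -2 + T
((84 - 67)*(-64) + J)/(j(-213) - 39490) = ((84 - 67)*(-64) - 35193)/((-2 - 213) - 39490) = (17*(-64) - 35193)/(-215 - 39490) = (-1088 - 35193)/(-39705) = -36281*(-1/39705) = 36281/39705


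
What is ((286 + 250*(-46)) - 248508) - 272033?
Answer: -531755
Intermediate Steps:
((286 + 250*(-46)) - 248508) - 272033 = ((286 - 11500) - 248508) - 272033 = (-11214 - 248508) - 272033 = -259722 - 272033 = -531755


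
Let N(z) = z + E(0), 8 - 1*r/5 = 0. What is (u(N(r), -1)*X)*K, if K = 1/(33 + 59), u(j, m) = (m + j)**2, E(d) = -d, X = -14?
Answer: -10647/46 ≈ -231.46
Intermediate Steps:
r = 40 (r = 40 - 5*0 = 40 + 0 = 40)
N(z) = z (N(z) = z - 1*0 = z + 0 = z)
u(j, m) = (j + m)**2
K = 1/92 ≈ 0.010870
(u(N(r), -1)*X)*K = ((40 - 1)**2*(-14))*(1/92) = (39**2*(-14))*(1/92) = (1521*(-14))*(1/92) = -21294*1/92 = -10647/46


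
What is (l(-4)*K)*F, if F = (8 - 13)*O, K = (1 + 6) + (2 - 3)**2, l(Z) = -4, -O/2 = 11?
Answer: -3520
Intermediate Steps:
O = -22 (O = -2*11 = -22)
K = 8 (K = 7 + (-1)**2 = 7 + 1 = 8)
F = 110 (F = (8 - 13)*(-22) = -5*(-22) = 110)
(l(-4)*K)*F = -4*8*110 = -32*110 = -3520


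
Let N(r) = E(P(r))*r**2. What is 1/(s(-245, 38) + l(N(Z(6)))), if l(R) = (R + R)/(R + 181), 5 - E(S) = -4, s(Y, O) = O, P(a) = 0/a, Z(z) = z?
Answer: 505/19838 ≈ 0.025456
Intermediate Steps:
P(a) = 0
E(S) = 9 (E(S) = 5 - 1*(-4) = 5 + 4 = 9)
N(r) = 9*r**2
l(R) = 2*R/(181 + R) (l(R) = (2*R)/(181 + R) = 2*R/(181 + R))
1/(s(-245, 38) + l(N(Z(6)))) = 1/(38 + 2*(9*6**2)/(181 + 9*6**2)) = 1/(38 + 2*(9*36)/(181 + 9*36)) = 1/(38 + 2*324/(181 + 324)) = 1/(38 + 2*324/505) = 1/(38 + 2*324*(1/505)) = 1/(38 + 648/505) = 1/(19838/505) = 505/19838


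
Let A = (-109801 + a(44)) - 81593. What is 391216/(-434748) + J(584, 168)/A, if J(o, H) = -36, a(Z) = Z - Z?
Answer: -1039732558/1155668871 ≈ -0.89968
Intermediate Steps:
a(Z) = 0
A = -191394 (A = (-109801 + 0) - 81593 = -109801 - 81593 = -191394)
391216/(-434748) + J(584, 168)/A = 391216/(-434748) - 36/(-191394) = 391216*(-1/434748) - 36*(-1/191394) = -97804/108687 + 2/10633 = -1039732558/1155668871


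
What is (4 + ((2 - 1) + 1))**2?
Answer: 36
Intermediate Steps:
(4 + ((2 - 1) + 1))**2 = (4 + (1 + 1))**2 = (4 + 2)**2 = 6**2 = 36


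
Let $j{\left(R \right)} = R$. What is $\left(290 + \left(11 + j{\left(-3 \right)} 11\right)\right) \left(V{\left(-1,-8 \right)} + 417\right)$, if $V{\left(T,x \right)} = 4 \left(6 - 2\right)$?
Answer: $116044$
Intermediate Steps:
$V{\left(T,x \right)} = 16$ ($V{\left(T,x \right)} = 4 \cdot 4 = 16$)
$\left(290 + \left(11 + j{\left(-3 \right)} 11\right)\right) \left(V{\left(-1,-8 \right)} + 417\right) = \left(290 + \left(11 - 33\right)\right) \left(16 + 417\right) = \left(290 + \left(11 - 33\right)\right) 433 = \left(290 - 22\right) 433 = 268 \cdot 433 = 116044$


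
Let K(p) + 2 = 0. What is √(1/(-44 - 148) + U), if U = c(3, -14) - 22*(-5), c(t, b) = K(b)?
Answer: √62205/24 ≈ 10.392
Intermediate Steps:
K(p) = -2 (K(p) = -2 + 0 = -2)
c(t, b) = -2
U = 108 (U = -2 - 22*(-5) = -2 - 1*(-110) = -2 + 110 = 108)
√(1/(-44 - 148) + U) = √(1/(-44 - 148) + 108) = √(1/(-192) + 108) = √(-1/192 + 108) = √(20735/192) = √62205/24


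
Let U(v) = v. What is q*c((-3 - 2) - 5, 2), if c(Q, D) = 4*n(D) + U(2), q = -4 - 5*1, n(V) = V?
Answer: -90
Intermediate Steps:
q = -9 (q = -4 - 5 = -9)
c(Q, D) = 2 + 4*D (c(Q, D) = 4*D + 2 = 2 + 4*D)
q*c((-3 - 2) - 5, 2) = -9*(2 + 4*2) = -9*(2 + 8) = -9*10 = -90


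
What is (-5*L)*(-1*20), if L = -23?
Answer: -2300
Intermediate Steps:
(-5*L)*(-1*20) = (-5*(-23))*(-1*20) = 115*(-20) = -2300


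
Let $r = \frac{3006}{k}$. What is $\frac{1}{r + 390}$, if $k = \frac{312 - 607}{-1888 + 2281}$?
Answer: $- \frac{295}{1066308} \approx -0.00027666$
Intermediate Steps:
$k = - \frac{295}{393} \approx -0.75064$
$r = - \frac{1181358}{295}$ ($r = \frac{3006}{- \frac{295}{393}} = 3006 \left(- \frac{393}{295}\right) = - \frac{1181358}{295} \approx -4004.6$)
$\frac{1}{r + 390} = \frac{1}{- \frac{1181358}{295} + 390} = \frac{1}{- \frac{1066308}{295}} = - \frac{295}{1066308}$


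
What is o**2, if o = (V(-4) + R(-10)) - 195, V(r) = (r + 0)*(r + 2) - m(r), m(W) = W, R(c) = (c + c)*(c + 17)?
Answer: 104329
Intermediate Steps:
R(c) = 2*c*(17 + c) (R(c) = (2*c)*(17 + c) = 2*c*(17 + c))
V(r) = -r + r*(2 + r) (V(r) = (r + 0)*(r + 2) - r = r*(2 + r) - r = -r + r*(2 + r))
o = -323 (o = (-4*(1 - 4) + 2*(-10)*(17 - 10)) - 195 = (-4*(-3) + 2*(-10)*7) - 195 = (12 - 140) - 195 = -128 - 195 = -323)
o**2 = (-323)**2 = 104329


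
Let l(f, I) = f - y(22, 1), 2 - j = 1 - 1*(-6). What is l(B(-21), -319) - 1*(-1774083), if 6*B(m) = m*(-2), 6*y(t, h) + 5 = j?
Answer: 5322275/3 ≈ 1.7741e+6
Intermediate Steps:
j = -5 (j = 2 - (1 - 1*(-6)) = 2 - (1 + 6) = 2 - 1*7 = 2 - 7 = -5)
y(t, h) = -5/3 (y(t, h) = -5/6 + (1/6)*(-5) = -5/6 - 5/6 = -5/3)
B(m) = -m/3 (B(m) = (m*(-2))/6 = (-2*m)/6 = -m/3)
l(f, I) = 5/3 + f (l(f, I) = f - 1*(-5/3) = f + 5/3 = 5/3 + f)
l(B(-21), -319) - 1*(-1774083) = (5/3 - 1/3*(-21)) - 1*(-1774083) = (5/3 + 7) + 1774083 = 26/3 + 1774083 = 5322275/3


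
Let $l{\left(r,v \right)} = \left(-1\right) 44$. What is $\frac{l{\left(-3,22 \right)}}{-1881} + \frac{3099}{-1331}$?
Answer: $- \frac{524605}{227601} \approx -2.3049$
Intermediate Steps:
$l{\left(r,v \right)} = -44$
$\frac{l{\left(-3,22 \right)}}{-1881} + \frac{3099}{-1331} = - \frac{44}{-1881} + \frac{3099}{-1331} = \left(-44\right) \left(- \frac{1}{1881}\right) + 3099 \left(- \frac{1}{1331}\right) = \frac{4}{171} - \frac{3099}{1331} = - \frac{524605}{227601}$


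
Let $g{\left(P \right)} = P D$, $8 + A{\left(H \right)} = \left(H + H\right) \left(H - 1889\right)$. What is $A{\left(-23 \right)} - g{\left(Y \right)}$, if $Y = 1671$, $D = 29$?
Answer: $39485$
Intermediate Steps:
$A{\left(H \right)} = -8 + 2 H \left(-1889 + H\right)$ ($A{\left(H \right)} = -8 + \left(H + H\right) \left(H - 1889\right) = -8 + 2 H \left(-1889 + H\right)$)
$g{\left(P \right)} = 29 P$ ($g{\left(P \right)} = P 29 = 29 P$)
$A{\left(-23 \right)} - g{\left(Y \right)} = \left(-8 - -86894 + 2 \left(-23\right)^{2}\right) - 29 \cdot 1671 = \left(-8 + 86894 + 2 \cdot 529\right) - 48459 = \left(-8 + 86894 + 1058\right) - 48459 = 87944 - 48459 = 39485$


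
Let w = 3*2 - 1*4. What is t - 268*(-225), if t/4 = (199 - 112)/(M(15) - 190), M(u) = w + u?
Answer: 10431552/173 ≈ 60298.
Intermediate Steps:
w = 2 (w = 6 - 4 = 2)
M(u) = 2 + u
t = -348/173 (t = 4*((199 - 112)/((2 + 15) - 190)) = 4*(87/(17 - 190)) = 4*(87/(-173)) = 4*(87*(-1/173)) = 4*(-87/173) = -348/173 ≈ -2.0116)
t - 268*(-225) = -348/173 - 268*(-225) = -348/173 + 60300 = 10431552/173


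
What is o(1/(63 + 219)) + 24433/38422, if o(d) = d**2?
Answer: 971524157/1527735564 ≈ 0.63592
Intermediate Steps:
o(1/(63 + 219)) + 24433/38422 = (1/(63 + 219))**2 + 24433/38422 = (1/282)**2 + 24433*(1/38422) = (1/282)**2 + 24433/38422 = 1/79524 + 24433/38422 = 971524157/1527735564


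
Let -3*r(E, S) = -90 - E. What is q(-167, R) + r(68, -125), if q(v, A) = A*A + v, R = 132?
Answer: 51929/3 ≈ 17310.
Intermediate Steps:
r(E, S) = 30 + E/3 (r(E, S) = -(-90 - E)/3 = 30 + E/3)
q(v, A) = v + A² (q(v, A) = A² + v = v + A²)
q(-167, R) + r(68, -125) = (-167 + 132²) + (30 + (⅓)*68) = (-167 + 17424) + (30 + 68/3) = 17257 + 158/3 = 51929/3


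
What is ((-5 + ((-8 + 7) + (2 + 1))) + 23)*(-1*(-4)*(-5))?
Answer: -400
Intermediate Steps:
((-5 + ((-8 + 7) + (2 + 1))) + 23)*(-1*(-4)*(-5)) = ((-5 + (-1 + 3)) + 23)*(4*(-5)) = ((-5 + 2) + 23)*(-20) = (-3 + 23)*(-20) = 20*(-20) = -400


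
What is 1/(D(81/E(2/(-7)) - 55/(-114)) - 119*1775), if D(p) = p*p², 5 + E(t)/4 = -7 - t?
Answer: -6535007617536/1380369631722441499 ≈ -4.7342e-6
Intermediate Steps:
E(t) = -48 - 4*t (E(t) = -20 + 4*(-7 - t) = -20 + (-28 - 4*t) = -48 - 4*t)
D(p) = p³
1/(D(81/E(2/(-7)) - 55/(-114)) - 119*1775) = 1/((81/(-48 - 8/(-7)) - 55/(-114))³ - 119*1775) = 1/((81/(-48 - 8*(-1)/7) - 55*(-1/114))³ - 211225) = 1/((81/(-48 - 4*(-2/7)) + 55/114)³ - 211225) = 1/((81/(-48 + 8/7) + 55/114)³ - 211225) = 1/((81/(-328/7) + 55/114)³ - 211225) = 1/((81*(-7/328) + 55/114)³ - 211225) = 1/((-567/328 + 55/114)³ - 211225) = 1/((-23299/18696)³ - 211225) = 1/(-12647708399899/6535007617536 - 211225) = 1/(-1380369631722441499/6535007617536) = -6535007617536/1380369631722441499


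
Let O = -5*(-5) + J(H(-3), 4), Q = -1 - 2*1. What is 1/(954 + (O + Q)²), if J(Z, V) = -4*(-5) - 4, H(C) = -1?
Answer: 1/2398 ≈ 0.00041701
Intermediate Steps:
Q = -3 (Q = -1 - 2 = -3)
J(Z, V) = 16 (J(Z, V) = 20 - 4 = 16)
O = 41 (O = -5*(-5) + 16 = 25 + 16 = 41)
1/(954 + (O + Q)²) = 1/(954 + (41 - 3)²) = 1/(954 + 38²) = 1/(954 + 1444) = 1/2398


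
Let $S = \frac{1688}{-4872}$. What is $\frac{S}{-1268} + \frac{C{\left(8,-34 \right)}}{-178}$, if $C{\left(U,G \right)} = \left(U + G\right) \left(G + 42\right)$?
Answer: $\frac{80328827}{68726868} \approx 1.1688$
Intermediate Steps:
$S = - \frac{211}{609}$ ($S = 1688 \left(- \frac{1}{4872}\right) = - \frac{211}{609} \approx -0.34647$)
$C{\left(U,G \right)} = \left(42 + G\right) \left(G + U\right)$ ($C{\left(U,G \right)} = \left(G + U\right) \left(42 + G\right) = \left(42 + G\right) \left(G + U\right)$)
$\frac{S}{-1268} + \frac{C{\left(8,-34 \right)}}{-178} = - \frac{211}{609 \left(-1268\right)} + \frac{\left(-34\right)^{2} + 42 \left(-34\right) + 42 \cdot 8 - 272}{-178} = \left(- \frac{211}{609}\right) \left(- \frac{1}{1268}\right) + \left(1156 - 1428 + 336 - 272\right) \left(- \frac{1}{178}\right) = \frac{211}{772212} - - \frac{104}{89} = \frac{211}{772212} + \frac{104}{89} = \frac{80328827}{68726868}$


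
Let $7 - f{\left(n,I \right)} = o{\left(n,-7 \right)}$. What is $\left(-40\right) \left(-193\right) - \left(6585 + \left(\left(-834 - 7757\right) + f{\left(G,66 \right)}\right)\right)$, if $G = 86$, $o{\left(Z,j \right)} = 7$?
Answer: $9726$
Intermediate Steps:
$f{\left(n,I \right)} = 0$ ($f{\left(n,I \right)} = 7 - 7 = 0$)
$\left(-40\right) \left(-193\right) - \left(6585 + \left(\left(-834 - 7757\right) + f{\left(G,66 \right)}\right)\right) = \left(-40\right) \left(-193\right) - \left(6585 + \left(\left(-834 - 7757\right) + 0\right)\right) = 7720 - \left(6585 + \left(-8591 + 0\right)\right) = 7720 - \left(6585 - 8591\right) = 7720 - -2006 = 7720 + 2006 = 9726$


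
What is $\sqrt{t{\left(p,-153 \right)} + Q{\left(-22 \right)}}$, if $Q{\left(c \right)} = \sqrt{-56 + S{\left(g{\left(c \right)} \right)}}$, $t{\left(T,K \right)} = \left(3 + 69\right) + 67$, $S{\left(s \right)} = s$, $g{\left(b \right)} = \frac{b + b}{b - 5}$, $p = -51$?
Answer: $\frac{\sqrt{1251 + 2 i \sqrt{1101}}}{3} \approx 11.794 + 0.3126 i$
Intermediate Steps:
$g{\left(b \right)} = \frac{2 b}{-5 + b}$
$t{\left(T,K \right)} = 139$ ($t{\left(T,K \right)} = 72 + 67 = 139$)
$Q{\left(c \right)} = \sqrt{-56 + \frac{2 c}{-5 + c}}$
$\sqrt{t{\left(p,-153 \right)} + Q{\left(-22 \right)}} = \sqrt{139 + \sqrt{2} \sqrt{\frac{140 - -594}{-5 - 22}}} = \sqrt{139 + \sqrt{2} \sqrt{\frac{140 + 594}{-27}}} = \sqrt{139 + \sqrt{2} \sqrt{\left(- \frac{1}{27}\right) 734}} = \sqrt{139 + \sqrt{2} \sqrt{- \frac{734}{27}}} = \sqrt{139 + \sqrt{2} \frac{i \sqrt{2202}}{9}} = \sqrt{139 + \frac{2 i \sqrt{1101}}{9}}$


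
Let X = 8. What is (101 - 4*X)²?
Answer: 4761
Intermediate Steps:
(101 - 4*X)² = (101 - 4*8)² = (101 - 32)² = 69² = 4761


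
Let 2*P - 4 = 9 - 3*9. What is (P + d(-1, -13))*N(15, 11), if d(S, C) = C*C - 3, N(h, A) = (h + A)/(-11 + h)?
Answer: 2067/2 ≈ 1033.5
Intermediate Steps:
N(h, A) = (A + h)/(-11 + h)
d(S, C) = -3 + C**2 (d(S, C) = C**2 - 3 = -3 + C**2)
P = -7 (P = 2 + (9 - 3*9)/2 = 2 + (9 - 27)/2 = 2 + (1/2)*(-18) = 2 - 9 = -7)
(P + d(-1, -13))*N(15, 11) = (-7 + (-3 + (-13)**2))*((11 + 15)/(-11 + 15)) = (-7 + (-3 + 169))*(26/4) = (-7 + 166)*((1/4)*26) = 159*(13/2) = 2067/2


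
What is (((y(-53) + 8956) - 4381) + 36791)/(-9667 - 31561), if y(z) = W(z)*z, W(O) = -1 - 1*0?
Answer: -41419/41228 ≈ -1.0046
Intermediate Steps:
W(O) = -1 (W(O) = -1 + 0 = -1)
y(z) = -z
(((y(-53) + 8956) - 4381) + 36791)/(-9667 - 31561) = (((-1*(-53) + 8956) - 4381) + 36791)/(-9667 - 31561) = (((53 + 8956) - 4381) + 36791)/(-41228) = ((9009 - 4381) + 36791)*(-1/41228) = (4628 + 36791)*(-1/41228) = 41419*(-1/41228) = -41419/41228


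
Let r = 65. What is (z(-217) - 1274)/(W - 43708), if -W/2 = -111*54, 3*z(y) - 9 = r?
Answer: 937/23790 ≈ 0.039386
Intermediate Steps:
z(y) = 74/3 (z(y) = 3 + (⅓)*65 = 3 + 65/3 = 74/3)
W = 11988 (W = -(-222)*54 = -2*(-5994) = 11988)
(z(-217) - 1274)/(W - 43708) = (74/3 - 1274)/(11988 - 43708) = -3748/3/(-31720) = -3748/3*(-1/31720) = 937/23790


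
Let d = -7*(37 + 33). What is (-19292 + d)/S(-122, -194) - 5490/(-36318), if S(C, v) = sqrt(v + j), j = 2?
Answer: 915/6053 + 3297*I*sqrt(3)/4 ≈ 0.15116 + 1427.6*I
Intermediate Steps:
S(C, v) = sqrt(2 + v) (S(C, v) = sqrt(v + 2) = sqrt(2 + v))
d = -490 (d = -7*70 = -490)
(-19292 + d)/S(-122, -194) - 5490/(-36318) = (-19292 - 490)/(sqrt(2 - 194)) - 5490/(-36318) = -19782*(-I*sqrt(3)/24) - 5490*(-1/36318) = -19782*(-I*sqrt(3)/24) + 915/6053 = -(-3297)*I*sqrt(3)/4 + 915/6053 = 3297*I*sqrt(3)/4 + 915/6053 = 915/6053 + 3297*I*sqrt(3)/4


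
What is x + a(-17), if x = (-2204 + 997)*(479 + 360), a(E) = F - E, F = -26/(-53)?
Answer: -53670742/53 ≈ -1.0127e+6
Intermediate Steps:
F = 26/53 (F = -26*(-1/53) = 26/53 ≈ 0.49057)
a(E) = 26/53 - E
x = -1012673 (x = -1207*839 = -1012673)
x + a(-17) = -1012673 + (26/53 - 1*(-17)) = -1012673 + (26/53 + 17) = -1012673 + 927/53 = -53670742/53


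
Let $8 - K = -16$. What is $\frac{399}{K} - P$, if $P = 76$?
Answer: $- \frac{475}{8} \approx -59.375$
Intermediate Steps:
$K = 24$ ($K = 8 - -16 = 8 + 16 = 24$)
$\frac{399}{K} - P = \frac{399}{24} - 76 = 399 \cdot \frac{1}{24} - 76 = \frac{133}{8} - 76 = - \frac{475}{8}$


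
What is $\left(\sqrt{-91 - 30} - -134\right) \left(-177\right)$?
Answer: $-23718 - 1947 i \approx -23718.0 - 1947.0 i$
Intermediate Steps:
$\left(\sqrt{-91 - 30} - -134\right) \left(-177\right) = \left(\sqrt{-121} + 134\right) \left(-177\right) = \left(11 i + 134\right) \left(-177\right) = \left(134 + 11 i\right) \left(-177\right) = -23718 - 1947 i$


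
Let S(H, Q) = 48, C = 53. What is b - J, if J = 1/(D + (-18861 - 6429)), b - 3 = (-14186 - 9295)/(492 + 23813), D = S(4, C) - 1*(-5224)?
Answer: 989594117/486537490 ≈ 2.0340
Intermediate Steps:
D = 5272 (D = 48 - 1*(-5224) = 48 + 5224 = 5272)
b = 49434/24305 (b = 3 + (-14186 - 9295)/(492 + 23813) = 3 - 23481/24305 = 49434/24305 ≈ 2.0339)
J = -1/20018 (J = 1/(5272 + (-18861 - 6429)) = 1/(5272 - 25290) = 1/(-20018) = -1/20018 ≈ -4.9955e-5)
b - J = 49434/24305 - 1*(-1/20018) = 49434/24305 + 1/20018 = 989594117/486537490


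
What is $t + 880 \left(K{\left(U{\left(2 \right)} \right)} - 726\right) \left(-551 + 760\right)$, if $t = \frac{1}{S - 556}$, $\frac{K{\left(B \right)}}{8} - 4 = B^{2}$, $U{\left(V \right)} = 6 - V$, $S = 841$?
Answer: $- \frac{29668135199}{285} \approx -1.041 \cdot 10^{8}$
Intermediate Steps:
$K{\left(B \right)} = 32 + 8 B^{2}$
$t = \frac{1}{285}$ ($t = \frac{1}{841 - 556} = \frac{1}{285} \approx 0.0035088$)
$t + 880 \left(K{\left(U{\left(2 \right)} \right)} - 726\right) \left(-551 + 760\right) = \frac{1}{285} + 880 \left(\left(32 + 8 \left(6 - 2\right)^{2}\right) - 726\right) \left(-551 + 760\right) = \frac{1}{285} + 880 \left(\left(32 + 8 \left(6 - 2\right)^{2}\right) - 726\right) 209 = \frac{1}{285} + 880 \left(\left(32 + 8 \cdot 4^{2}\right) - 726\right) 209 = \frac{1}{285} + 880 \left(\left(32 + 8 \cdot 16\right) - 726\right) 209 = \frac{1}{285} + 880 \left(\left(32 + 128\right) - 726\right) 209 = \frac{1}{285} + 880 \left(160 - 726\right) 209 = \frac{1}{285} + 880 \left(\left(-566\right) 209\right) = \frac{1}{285} + 880 \left(-118294\right) = \frac{1}{285} - 104098720 = - \frac{29668135199}{285}$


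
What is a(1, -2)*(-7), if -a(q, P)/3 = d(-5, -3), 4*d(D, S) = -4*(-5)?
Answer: 105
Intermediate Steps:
d(D, S) = 5 (d(D, S) = (-4*(-5))/4 = (¼)*20 = 5)
a(q, P) = -15 (a(q, P) = -3*5 = -15)
a(1, -2)*(-7) = -15*(-7) = 105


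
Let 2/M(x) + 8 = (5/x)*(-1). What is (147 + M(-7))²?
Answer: 55995289/2601 ≈ 21528.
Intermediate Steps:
M(x) = 2/(-8 - 5/x) (M(x) = 2/(-8 + (5/x)*(-1)) = 2/(-8 - 5/x))
(147 + M(-7))² = (147 - 2*(-7)/(5 + 8*(-7)))² = (147 - 2*(-7)/(5 - 56))² = (147 - 2*(-7)/(-51))² = (147 - 2*(-7)*(-1/51))² = (147 - 14/51)² = (7483/51)² = 55995289/2601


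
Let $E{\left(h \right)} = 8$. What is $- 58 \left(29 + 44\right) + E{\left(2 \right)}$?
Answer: $-4226$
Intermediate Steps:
$- 58 \left(29 + 44\right) + E{\left(2 \right)} = - 58 \left(29 + 44\right) + 8 = \left(-58\right) 73 + 8 = -4234 + 8 = -4226$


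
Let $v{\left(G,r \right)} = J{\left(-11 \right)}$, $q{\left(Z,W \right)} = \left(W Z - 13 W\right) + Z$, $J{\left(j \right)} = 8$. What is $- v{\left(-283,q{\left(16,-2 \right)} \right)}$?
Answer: $-8$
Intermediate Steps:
$q{\left(Z,W \right)} = Z - 13 W + W Z$ ($q{\left(Z,W \right)} = \left(- 13 W + W Z\right) + Z = Z - 13 W + W Z$)
$v{\left(G,r \right)} = 8$
$- v{\left(-283,q{\left(16,-2 \right)} \right)} = \left(-1\right) 8 = -8$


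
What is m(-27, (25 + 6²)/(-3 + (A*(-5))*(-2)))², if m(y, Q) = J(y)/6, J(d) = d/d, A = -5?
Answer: 1/36 ≈ 0.027778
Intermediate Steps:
J(d) = 1
m(y, Q) = ⅙ (m(y, Q) = 1/6 = (⅙)*1 = ⅙)
m(-27, (25 + 6²)/(-3 + (A*(-5))*(-2)))² = (⅙)² = 1/36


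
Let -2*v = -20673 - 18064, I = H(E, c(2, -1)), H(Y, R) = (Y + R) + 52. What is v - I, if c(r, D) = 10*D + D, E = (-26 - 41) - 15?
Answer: 38819/2 ≈ 19410.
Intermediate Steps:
E = -82 (E = -67 - 15 = -82)
c(r, D) = 11*D
H(Y, R) = 52 + R + Y (H(Y, R) = (R + Y) + 52 = 52 + R + Y)
I = -41 (I = 52 + 11*(-1) - 82 = 52 - 11 - 82 = -41)
v = 38737/2 (v = -(-20673 - 18064)/2 = -½*(-38737) = 38737/2 ≈ 19369.)
v - I = 38737/2 - 1*(-41) = 38737/2 + 41 = 38819/2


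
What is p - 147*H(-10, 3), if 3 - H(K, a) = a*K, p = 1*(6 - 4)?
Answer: -4849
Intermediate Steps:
p = 2 (p = 1*2 = 2)
H(K, a) = 3 - K*a (H(K, a) = 3 - a*K = 3 - K*a)
p - 147*H(-10, 3) = 2 - 147*(3 - 1*(-10)*3) = 2 - 147*(3 + 30) = 2 - 147*33 = 2 - 4851 = -4849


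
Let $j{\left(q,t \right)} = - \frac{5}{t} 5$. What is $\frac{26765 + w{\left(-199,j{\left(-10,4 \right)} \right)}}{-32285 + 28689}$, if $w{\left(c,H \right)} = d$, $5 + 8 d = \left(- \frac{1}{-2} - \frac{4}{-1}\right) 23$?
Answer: $- \frac{428437}{57536} \approx -7.4464$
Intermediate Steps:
$j{\left(q,t \right)} = - \frac{25}{t}$
$d = \frac{197}{16}$ ($d = - \frac{5}{8} + \frac{\left(- \frac{1}{-2} - \frac{4}{-1}\right) 23}{8} = - \frac{5}{8} + \frac{\left(\left(-1\right) \left(- \frac{1}{2}\right) - -4\right) 23}{8} = - \frac{5}{8} + \frac{\left(\frac{1}{2} + 4\right) 23}{8} = - \frac{5}{8} + \frac{\frac{9}{2} \cdot 23}{8} = - \frac{5}{8} + \frac{1}{8} \cdot \frac{207}{2} = - \frac{5}{8} + \frac{207}{16} = \frac{197}{16} \approx 12.313$)
$w{\left(c,H \right)} = \frac{197}{16}$
$\frac{26765 + w{\left(-199,j{\left(-10,4 \right)} \right)}}{-32285 + 28689} = \frac{26765 + \frac{197}{16}}{-32285 + 28689} = \frac{428437}{16 \left(-3596\right)} = \frac{428437}{16} \left(- \frac{1}{3596}\right) = - \frac{428437}{57536}$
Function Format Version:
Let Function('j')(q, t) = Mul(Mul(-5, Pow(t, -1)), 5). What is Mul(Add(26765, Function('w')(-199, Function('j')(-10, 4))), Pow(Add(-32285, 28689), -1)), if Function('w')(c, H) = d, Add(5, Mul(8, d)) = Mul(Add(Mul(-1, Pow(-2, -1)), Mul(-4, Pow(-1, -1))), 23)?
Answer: Rational(-428437, 57536) ≈ -7.4464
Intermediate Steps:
Function('j')(q, t) = Mul(-25, Pow(t, -1))
d = Rational(197, 16) (d = Add(Rational(-5, 8), Mul(Rational(1, 8), Mul(Add(Mul(-1, Pow(-2, -1)), Mul(-4, Pow(-1, -1))), 23))) = Add(Rational(-5, 8), Mul(Rational(1, 8), Mul(Add(Mul(-1, Rational(-1, 2)), Mul(-4, -1)), 23))) = Add(Rational(-5, 8), Mul(Rational(1, 8), Mul(Add(Rational(1, 2), 4), 23))) = Add(Rational(-5, 8), Mul(Rational(1, 8), Mul(Rational(9, 2), 23))) = Add(Rational(-5, 8), Mul(Rational(1, 8), Rational(207, 2))) = Add(Rational(-5, 8), Rational(207, 16)) = Rational(197, 16) ≈ 12.313)
Function('w')(c, H) = Rational(197, 16)
Mul(Add(26765, Function('w')(-199, Function('j')(-10, 4))), Pow(Add(-32285, 28689), -1)) = Mul(Add(26765, Rational(197, 16)), Pow(Add(-32285, 28689), -1)) = Mul(Rational(428437, 16), Pow(-3596, -1)) = Mul(Rational(428437, 16), Rational(-1, 3596)) = Rational(-428437, 57536)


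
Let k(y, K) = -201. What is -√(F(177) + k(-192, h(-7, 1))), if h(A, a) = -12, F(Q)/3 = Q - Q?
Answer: -I*√201 ≈ -14.177*I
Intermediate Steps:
F(Q) = 0 (F(Q) = 3*(Q - Q) = 3*0 = 0)
-√(F(177) + k(-192, h(-7, 1))) = -√(0 - 201) = -√(-201) = -I*√201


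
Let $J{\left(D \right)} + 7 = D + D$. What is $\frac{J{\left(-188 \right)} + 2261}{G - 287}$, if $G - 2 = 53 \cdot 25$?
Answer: $\frac{939}{520} \approx 1.8058$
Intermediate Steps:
$G = 1327$ ($G = 2 + 53 \cdot 25 = 2 + 1325 = 1327$)
$J{\left(D \right)} = -7 + 2 D$ ($J{\left(D \right)} = -7 + \left(D + D\right) = -7 + 2 D$)
$\frac{J{\left(-188 \right)} + 2261}{G - 287} = \frac{\left(-7 + 2 \left(-188\right)\right) + 2261}{1327 - 287} = \frac{\left(-7 - 376\right) + 2261}{1040} = \left(-383 + 2261\right) \frac{1}{1040} = 1878 \cdot \frac{1}{1040} = \frac{939}{520}$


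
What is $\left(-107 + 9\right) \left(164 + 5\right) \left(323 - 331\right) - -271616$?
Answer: $404112$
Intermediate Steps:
$\left(-107 + 9\right) \left(164 + 5\right) \left(323 - 331\right) - -271616 = \left(-98\right) 169 \left(-8\right) + 271616 = \left(-16562\right) \left(-8\right) + 271616 = 132496 + 271616 = 404112$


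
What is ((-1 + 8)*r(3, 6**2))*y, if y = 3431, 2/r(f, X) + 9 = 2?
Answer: -6862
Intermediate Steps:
r(f, X) = -2/7 (r(f, X) = 2/(-9 + 2) = 2/(-7) = 2*(-1/7) = -2/7)
((-1 + 8)*r(3, 6**2))*y = ((-1 + 8)*(-2/7))*3431 = (7*(-2/7))*3431 = -2*3431 = -6862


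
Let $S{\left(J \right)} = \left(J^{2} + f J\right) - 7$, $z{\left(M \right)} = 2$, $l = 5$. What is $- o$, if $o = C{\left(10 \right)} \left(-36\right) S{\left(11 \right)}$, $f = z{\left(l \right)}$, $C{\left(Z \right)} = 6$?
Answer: $29376$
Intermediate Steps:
$f = 2$
$S{\left(J \right)} = -7 + J^{2} + 2 J$ ($S{\left(J \right)} = \left(J^{2} + 2 J\right) - 7 = -7 + J^{2} + 2 J$)
$o = -29376$ ($o = 6 \left(-36\right) \left(-7 + 11^{2} + 2 \cdot 11\right) = - 216 \left(-7 + 121 + 22\right) = \left(-216\right) 136 = -29376$)
$- o = \left(-1\right) \left(-29376\right) = 29376$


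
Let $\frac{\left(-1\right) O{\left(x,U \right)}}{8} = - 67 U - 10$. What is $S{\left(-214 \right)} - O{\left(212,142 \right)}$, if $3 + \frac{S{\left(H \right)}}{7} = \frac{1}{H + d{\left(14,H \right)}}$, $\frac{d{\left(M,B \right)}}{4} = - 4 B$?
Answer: $- \frac{244643723}{3210} \approx -76213.0$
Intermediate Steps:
$d{\left(M,B \right)} = - 16 B$ ($d{\left(M,B \right)} = 4 \left(- 4 B\right) = - 16 B$)
$O{\left(x,U \right)} = 80 + 536 U$ ($O{\left(x,U \right)} = - 8 \left(- 67 U - 10\right) = - 8 \left(-10 - 67 U\right) = 80 + 536 U$)
$S{\left(H \right)} = -21 - \frac{7}{15 H}$ ($S{\left(H \right)} = -21 + \frac{7}{H - 16 H} = -21 + \frac{7}{\left(-15\right) H} = -21 + 7 \left(- \frac{1}{15 H}\right) = -21 - \frac{7}{15 H}$)
$S{\left(-214 \right)} - O{\left(212,142 \right)} = \left(-21 - \frac{7}{15 \left(-214\right)}\right) - \left(80 + 536 \cdot 142\right) = \left(-21 - - \frac{7}{3210}\right) - \left(80 + 76112\right) = \left(-21 + \frac{7}{3210}\right) - 76192 = - \frac{67403}{3210} - 76192 = - \frac{244643723}{3210}$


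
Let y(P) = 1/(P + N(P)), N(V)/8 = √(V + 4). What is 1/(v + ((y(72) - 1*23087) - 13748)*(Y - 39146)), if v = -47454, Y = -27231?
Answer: 782379009976/1912865360092486187841 - 1062032*√19/1912865360092486187841 ≈ 4.0901e-10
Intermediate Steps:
N(V) = 8*√(4 + V) (N(V) = 8*√(V + 4) = 8*√(4 + V))
y(P) = 1/(P + 8*√(4 + P))
1/(v + ((y(72) - 1*23087) - 13748)*(Y - 39146)) = 1/(-47454 + ((1/(72 + 8*√(4 + 72)) - 1*23087) - 13748)*(-27231 - 39146)) = 1/(-47454 + ((1/(72 + 8*√76) - 23087) - 13748)*(-66377)) = 1/(-47454 + ((1/(72 + 8*(2*√19)) - 23087) - 13748)*(-66377)) = 1/(-47454 + ((1/(72 + 16*√19) - 23087) - 13748)*(-66377)) = 1/(-47454 + ((-23087 + 1/(72 + 16*√19)) - 13748)*(-66377)) = 1/(-47454 + (-36835 + 1/(72 + 16*√19))*(-66377)) = 1/(-47454 + (2444996795 - 66377/(72 + 16*√19))) = 1/(2444949341 - 66377/(72 + 16*√19))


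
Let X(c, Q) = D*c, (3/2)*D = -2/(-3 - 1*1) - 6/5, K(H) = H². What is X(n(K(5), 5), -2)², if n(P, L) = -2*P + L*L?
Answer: 1225/9 ≈ 136.11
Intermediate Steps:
D = -7/15 (D = 2*(-2/(-3 - 1*1) - 6/5)/3 = 2*(-2/(-3 - 1) - 6*⅕)/3 = 2*(-2/(-4) - 6/5)/3 = 2*(-2*(-¼) - 6/5)/3 = 2*(½ - 6/5)/3 = (⅔)*(-7/10) = -7/15 ≈ -0.46667)
n(P, L) = L² - 2*P (n(P, L) = -2*P + L² = L² - 2*P)
X(c, Q) = -7*c/15
X(n(K(5), 5), -2)² = (-7*(5² - 2*5²)/15)² = (-7*(25 - 2*25)/15)² = (-7*(25 - 50)/15)² = (-7/15*(-25))² = (35/3)² = 1225/9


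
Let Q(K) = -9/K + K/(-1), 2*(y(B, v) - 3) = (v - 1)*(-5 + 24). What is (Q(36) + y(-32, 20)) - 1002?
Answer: -3419/4 ≈ -854.75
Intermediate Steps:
y(B, v) = -13/2 + 19*v/2 (y(B, v) = 3 + ((v - 1)*(-5 + 24))/2 = 3 + ((-1 + v)*19)/2 = 3 + (-19 + 19*v)/2 = 3 + (-19/2 + 19*v/2) = -13/2 + 19*v/2)
Q(K) = -K - 9/K (Q(K) = -9/K + K*(-1) = -9/K - K = -K - 9/K)
(Q(36) + y(-32, 20)) - 1002 = ((-1*36 - 9/36) + (-13/2 + (19/2)*20)) - 1002 = ((-36 - 9*1/36) + (-13/2 + 190)) - 1002 = ((-36 - ¼) + 367/2) - 1002 = (-145/4 + 367/2) - 1002 = 589/4 - 1002 = -3419/4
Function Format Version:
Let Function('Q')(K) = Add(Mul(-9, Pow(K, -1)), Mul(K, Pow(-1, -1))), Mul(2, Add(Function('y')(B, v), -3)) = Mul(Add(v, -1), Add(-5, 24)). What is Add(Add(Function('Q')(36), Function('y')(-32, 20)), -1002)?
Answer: Rational(-3419, 4) ≈ -854.75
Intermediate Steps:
Function('y')(B, v) = Add(Rational(-13, 2), Mul(Rational(19, 2), v)) (Function('y')(B, v) = Add(3, Mul(Rational(1, 2), Mul(Add(v, -1), Add(-5, 24)))) = Add(3, Mul(Rational(1, 2), Mul(Add(-1, v), 19))) = Add(3, Mul(Rational(1, 2), Add(-19, Mul(19, v)))) = Add(3, Add(Rational(-19, 2), Mul(Rational(19, 2), v))) = Add(Rational(-13, 2), Mul(Rational(19, 2), v)))
Function('Q')(K) = Add(Mul(-1, K), Mul(-9, Pow(K, -1))) (Function('Q')(K) = Add(Mul(-9, Pow(K, -1)), Mul(K, -1)) = Add(Mul(-9, Pow(K, -1)), Mul(-1, K)) = Add(Mul(-1, K), Mul(-9, Pow(K, -1))))
Add(Add(Function('Q')(36), Function('y')(-32, 20)), -1002) = Add(Add(Add(Mul(-1, 36), Mul(-9, Pow(36, -1))), Add(Rational(-13, 2), Mul(Rational(19, 2), 20))), -1002) = Add(Add(Add(-36, Mul(-9, Rational(1, 36))), Add(Rational(-13, 2), 190)), -1002) = Add(Add(Add(-36, Rational(-1, 4)), Rational(367, 2)), -1002) = Add(Add(Rational(-145, 4), Rational(367, 2)), -1002) = Add(Rational(589, 4), -1002) = Rational(-3419, 4)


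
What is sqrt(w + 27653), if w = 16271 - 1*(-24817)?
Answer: sqrt(68741) ≈ 262.19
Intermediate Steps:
w = 41088 (w = 16271 + 24817 = 41088)
sqrt(w + 27653) = sqrt(41088 + 27653) = sqrt(68741)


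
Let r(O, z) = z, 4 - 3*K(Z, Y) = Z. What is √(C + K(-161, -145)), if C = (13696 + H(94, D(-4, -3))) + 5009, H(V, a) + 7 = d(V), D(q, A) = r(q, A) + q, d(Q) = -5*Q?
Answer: √18283 ≈ 135.21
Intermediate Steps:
K(Z, Y) = 4/3 - Z/3
D(q, A) = A + q
H(V, a) = -7 - 5*V
C = 18228 (C = (13696 + (-7 - 5*94)) + 5009 = (13696 + (-7 - 470)) + 5009 = (13696 - 477) + 5009 = 13219 + 5009 = 18228)
√(C + K(-161, -145)) = √(18228 + (4/3 - ⅓*(-161))) = √(18228 + (4/3 + 161/3)) = √(18228 + 55) = √18283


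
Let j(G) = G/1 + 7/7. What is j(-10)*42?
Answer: -378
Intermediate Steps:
j(G) = 1 + G (j(G) = G*1 + 7*(⅐) = G + 1 = 1 + G)
j(-10)*42 = (1 - 10)*42 = -9*42 = -378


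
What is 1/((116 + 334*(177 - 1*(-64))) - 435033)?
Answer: -1/354423 ≈ -2.8215e-6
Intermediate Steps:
1/((116 + 334*(177 - 1*(-64))) - 435033) = 1/((116 + 334*(177 + 64)) - 435033) = 1/((116 + 334*241) - 435033) = 1/((116 + 80494) - 435033) = 1/(80610 - 435033) = 1/(-354423) = -1/354423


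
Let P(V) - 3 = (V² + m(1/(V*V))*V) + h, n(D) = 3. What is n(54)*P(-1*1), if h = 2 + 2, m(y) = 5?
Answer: 9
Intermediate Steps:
h = 4
P(V) = 7 + V² + 5*V (P(V) = 3 + ((V² + 5*V) + 4) = 3 + (4 + V² + 5*V) = 7 + V² + 5*V)
n(54)*P(-1*1) = 3*(7 + (-1*1)² + 5*(-1*1)) = 3*(7 + (-1)² + 5*(-1)) = 3*(7 + 1 - 5) = 3*3 = 9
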